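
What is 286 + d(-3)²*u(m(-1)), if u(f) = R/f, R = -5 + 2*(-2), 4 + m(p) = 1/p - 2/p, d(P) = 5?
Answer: 361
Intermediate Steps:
m(p) = -4 - 1/p (m(p) = -4 + (1/p - 2/p) = -4 - 1/p)
R = -9 (R = -5 - 4 = -9)
u(f) = -9/f
286 + d(-3)²*u(m(-1)) = 286 + 5²*(-9/(-4 - 1/(-1))) = 286 + 25*(-9/(-4 - 1*(-1))) = 286 + 25*(-9/(-4 + 1)) = 286 + 25*(-9/(-3)) = 286 + 25*(-9*(-⅓)) = 286 + 25*3 = 286 + 75 = 361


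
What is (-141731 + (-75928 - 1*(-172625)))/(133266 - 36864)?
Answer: -22517/48201 ≈ -0.46715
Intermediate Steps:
(-141731 + (-75928 - 1*(-172625)))/(133266 - 36864) = (-141731 + (-75928 + 172625))/96402 = (-141731 + 96697)*(1/96402) = -45034*1/96402 = -22517/48201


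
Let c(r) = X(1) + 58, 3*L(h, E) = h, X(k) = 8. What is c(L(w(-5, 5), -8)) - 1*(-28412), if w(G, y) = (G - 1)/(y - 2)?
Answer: 28478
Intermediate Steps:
w(G, y) = (-1 + G)/(-2 + y)
L(h, E) = h/3
c(r) = 66 (c(r) = 8 + 58 = 66)
c(L(w(-5, 5), -8)) - 1*(-28412) = 66 - 1*(-28412) = 66 + 28412 = 28478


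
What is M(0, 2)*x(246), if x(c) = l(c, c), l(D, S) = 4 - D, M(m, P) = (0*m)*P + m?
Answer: 0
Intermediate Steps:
M(m, P) = m (M(m, P) = 0*P + m = 0 + m = m)
x(c) = 4 - c
M(0, 2)*x(246) = 0*(4 - 1*246) = 0*(4 - 246) = 0*(-242) = 0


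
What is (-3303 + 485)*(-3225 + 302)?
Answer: 8237014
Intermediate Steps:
(-3303 + 485)*(-3225 + 302) = -2818*(-2923) = 8237014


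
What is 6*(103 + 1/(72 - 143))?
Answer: 43872/71 ≈ 617.92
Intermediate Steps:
6*(103 + 1/(72 - 143)) = 6*(103 + 1/(-71)) = 6*(103 - 1/71) = 6*(7312/71) = 43872/71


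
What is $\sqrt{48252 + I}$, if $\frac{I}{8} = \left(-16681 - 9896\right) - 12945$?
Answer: $2 i \sqrt{66981} \approx 517.61 i$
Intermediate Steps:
$I = -316176$ ($I = 8 \left(\left(-16681 - 9896\right) - 12945\right) = 8 \left(-26577 - 12945\right) = 8 \left(-39522\right) = -316176$)
$\sqrt{48252 + I} = \sqrt{48252 - 316176} = \sqrt{-267924} = 2 i \sqrt{66981}$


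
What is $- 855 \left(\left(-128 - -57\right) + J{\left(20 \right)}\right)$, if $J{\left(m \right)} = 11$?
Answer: $51300$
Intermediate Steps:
$- 855 \left(\left(-128 - -57\right) + J{\left(20 \right)}\right) = - 855 \left(\left(-128 - -57\right) + 11\right) = - 855 \left(\left(-128 + 57\right) + 11\right) = - 855 \left(-71 + 11\right) = \left(-855\right) \left(-60\right) = 51300$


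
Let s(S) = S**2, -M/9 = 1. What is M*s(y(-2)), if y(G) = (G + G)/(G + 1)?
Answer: -144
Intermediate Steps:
y(G) = 2*G/(1 + G) (y(G) = (2*G)/(1 + G) = 2*G/(1 + G))
M = -9 (M = -9*1 = -9)
M*s(y(-2)) = -9*16/(1 - 2)**2 = -9*(2*(-2)/(-1))**2 = -9*(2*(-2)*(-1))**2 = -9*4**2 = -9*16 = -144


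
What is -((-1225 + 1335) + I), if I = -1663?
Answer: 1553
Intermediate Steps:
-((-1225 + 1335) + I) = -((-1225 + 1335) - 1663) = -(110 - 1663) = -1*(-1553) = 1553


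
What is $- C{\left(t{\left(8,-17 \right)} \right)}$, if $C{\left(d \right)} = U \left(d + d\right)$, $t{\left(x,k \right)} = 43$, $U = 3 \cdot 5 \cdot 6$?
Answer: $-7740$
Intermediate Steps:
$U = 90$ ($U = 15 \cdot 6 = 90$)
$C{\left(d \right)} = 180 d$ ($C{\left(d \right)} = 90 \left(d + d\right) = 90 \cdot 2 d = 180 d$)
$- C{\left(t{\left(8,-17 \right)} \right)} = - 180 \cdot 43 = \left(-1\right) 7740 = -7740$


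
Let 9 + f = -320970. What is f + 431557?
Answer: 110578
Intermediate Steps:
f = -320979 (f = -9 - 320970 = -320979)
f + 431557 = -320979 + 431557 = 110578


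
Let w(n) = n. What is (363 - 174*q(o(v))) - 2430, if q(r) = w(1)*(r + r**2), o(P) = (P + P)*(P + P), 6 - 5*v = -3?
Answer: -20967099/625 ≈ -33547.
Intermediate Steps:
v = 9/5 (v = 6/5 - 1/5*(-3) = 6/5 + 3/5 = 9/5 ≈ 1.8000)
o(P) = 4*P**2 (o(P) = (2*P)*(2*P) = 4*P**2)
q(r) = r + r**2 (q(r) = 1*(r + r**2) = r + r**2)
(363 - 174*q(o(v))) - 2430 = (363 - 174*4*(9/5)**2*(1 + 4*(9/5)**2)) - 2430 = (363 - 174*4*(81/25)*(1 + 4*(81/25))) - 2430 = (363 - 56376*(1 + 324/25)/25) - 2430 = (363 - 56376*349/(25*25)) - 2430 = (363 - 174*113076/625) - 2430 = (363 - 19675224/625) - 2430 = -19448349/625 - 2430 = -20967099/625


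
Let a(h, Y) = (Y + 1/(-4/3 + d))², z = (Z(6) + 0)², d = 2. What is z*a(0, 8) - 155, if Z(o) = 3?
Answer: 2629/4 ≈ 657.25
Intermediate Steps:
z = 9 (z = (3 + 0)² = 3² = 9)
a(h, Y) = (3/2 + Y)² (a(h, Y) = (Y + 1/(-4/3 + 2))² = (Y + 1/(⅔))² = (Y + 3/2)² = (3/2 + Y)²)
z*a(0, 8) - 155 = 9*((3 + 2*8)²/4) - 155 = 9*((3 + 16)²/4) - 155 = 9*((¼)*19²) - 155 = 9*((¼)*361) - 155 = 9*(361/4) - 155 = 3249/4 - 155 = 2629/4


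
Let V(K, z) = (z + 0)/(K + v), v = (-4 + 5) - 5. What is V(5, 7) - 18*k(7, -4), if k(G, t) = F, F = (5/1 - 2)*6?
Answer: -317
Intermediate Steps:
F = 18 (F = (5*1 - 2)*6 = (5 - 2)*6 = 3*6 = 18)
k(G, t) = 18
v = -4 (v = 1 - 5 = -4)
V(K, z) = z/(-4 + K) (V(K, z) = (z + 0)/(K - 4) = z/(-4 + K))
V(5, 7) - 18*k(7, -4) = 7/(-4 + 5) - 18*18 = 7/1 - 324 = 7*1 - 324 = 7 - 324 = -317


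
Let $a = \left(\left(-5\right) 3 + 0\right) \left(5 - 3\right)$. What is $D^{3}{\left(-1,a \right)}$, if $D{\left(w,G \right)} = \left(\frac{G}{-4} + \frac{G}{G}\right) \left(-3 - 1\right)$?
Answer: $-39304$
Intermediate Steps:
$a = -30$ ($a = \left(-15 + 0\right) 2 = \left(-15\right) 2 = -30$)
$D{\left(w,G \right)} = -4 + G$ ($D{\left(w,G \right)} = \left(G \left(- \frac{1}{4}\right) + 1\right) \left(-4\right) = \left(- \frac{G}{4} + 1\right) \left(-4\right) = \left(1 - \frac{G}{4}\right) \left(-4\right) = -4 + G$)
$D^{3}{\left(-1,a \right)} = \left(-4 - 30\right)^{3} = \left(-34\right)^{3} = -39304$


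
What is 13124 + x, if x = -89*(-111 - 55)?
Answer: 27898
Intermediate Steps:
x = 14774 (x = -89*(-166) = 14774)
13124 + x = 13124 + 14774 = 27898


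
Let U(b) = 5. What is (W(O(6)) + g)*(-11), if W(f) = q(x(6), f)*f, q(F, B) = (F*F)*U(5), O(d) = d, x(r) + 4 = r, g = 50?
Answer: -1870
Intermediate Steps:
x(r) = -4 + r
q(F, B) = 5*F² (q(F, B) = (F*F)*5 = F²*5 = 5*F²)
W(f) = 20*f (W(f) = (5*(-4 + 6)²)*f = (5*2²)*f = (5*4)*f = 20*f)
(W(O(6)) + g)*(-11) = (20*6 + 50)*(-11) = (120 + 50)*(-11) = 170*(-11) = -1870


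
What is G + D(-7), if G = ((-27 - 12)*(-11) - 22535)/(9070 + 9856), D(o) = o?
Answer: -77294/9463 ≈ -8.1680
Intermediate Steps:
G = -11053/9463 (G = (-39*(-11) - 22535)/18926 = (429 - 22535)*(1/18926) = -22106*1/18926 = -11053/9463 ≈ -1.1680)
G + D(-7) = -11053/9463 - 7 = -77294/9463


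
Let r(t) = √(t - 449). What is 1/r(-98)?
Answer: -I*√547/547 ≈ -0.042757*I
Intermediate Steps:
r(t) = √(-449 + t)
1/r(-98) = 1/(√(-449 - 98)) = 1/(√(-547)) = 1/(I*√547) = -I*√547/547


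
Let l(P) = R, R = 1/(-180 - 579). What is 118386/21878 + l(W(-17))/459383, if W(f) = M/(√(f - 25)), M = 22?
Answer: 20638923749582/3814119693483 ≈ 5.4112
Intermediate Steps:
W(f) = 22/√(-25 + f) (W(f) = 22/(√(f - 25)) = 22/(√(-25 + f)) = 22/√(-25 + f))
R = -1/759 (R = 1/(-759) = -1/759 ≈ -0.0013175)
l(P) = -1/759
118386/21878 + l(W(-17))/459383 = 118386/21878 - 1/759/459383 = 118386*(1/21878) - 1/759*1/459383 = 59193/10939 - 1/348671697 = 20638923749582/3814119693483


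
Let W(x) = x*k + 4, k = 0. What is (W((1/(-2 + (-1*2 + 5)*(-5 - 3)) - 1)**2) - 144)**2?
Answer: 19600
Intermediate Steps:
W(x) = 4 (W(x) = x*0 + 4 = 0 + 4 = 4)
(W((1/(-2 + (-1*2 + 5)*(-5 - 3)) - 1)**2) - 144)**2 = (4 - 144)**2 = (-140)**2 = 19600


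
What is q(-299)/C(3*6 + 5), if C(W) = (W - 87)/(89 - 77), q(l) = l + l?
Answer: 897/8 ≈ 112.13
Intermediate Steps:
q(l) = 2*l
C(W) = -29/4 + W/12 (C(W) = (-87 + W)/12 = (-87 + W)*(1/12) = -29/4 + W/12)
q(-299)/C(3*6 + 5) = (2*(-299))/(-29/4 + (3*6 + 5)/12) = -598/(-29/4 + (18 + 5)/12) = -598/(-29/4 + (1/12)*23) = -598/(-29/4 + 23/12) = -598/(-16/3) = -598*(-3/16) = 897/8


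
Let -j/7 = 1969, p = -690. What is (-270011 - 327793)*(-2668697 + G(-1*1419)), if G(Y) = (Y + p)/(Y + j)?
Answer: 12126313561905870/7601 ≈ 1.5954e+12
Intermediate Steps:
j = -13783 (j = -7*1969 = -13783)
G(Y) = (-690 + Y)/(-13783 + Y) (G(Y) = (Y - 690)/(Y - 13783) = (-690 + Y)/(-13783 + Y))
(-270011 - 327793)*(-2668697 + G(-1*1419)) = (-270011 - 327793)*(-2668697 + (-690 - 1*1419)/(-13783 - 1*1419)) = -597804*(-2668697 + (-690 - 1419)/(-13783 - 1419)) = -597804*(-2668697 - 2109/(-15202)) = -597804*(-2668697 - 1/15202*(-2109)) = -597804*(-2668697 + 2109/15202) = -597804*(-40569529685/15202) = 12126313561905870/7601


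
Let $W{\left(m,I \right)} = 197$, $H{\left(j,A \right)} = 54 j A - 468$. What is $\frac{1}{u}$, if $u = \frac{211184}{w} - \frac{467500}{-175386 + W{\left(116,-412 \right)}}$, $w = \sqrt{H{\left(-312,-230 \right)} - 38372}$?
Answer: $- \frac{9818377173171875}{42748375070876218068} + \frac{2025464801657395 \sqrt{38362}}{42748375070876218068} \approx 0.0090505$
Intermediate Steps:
$H{\left(j,A \right)} = -468 + 54 A j$ ($H{\left(j,A \right)} = 54 A j - 468 = -468 + 54 A j$)
$w = 10 \sqrt{38362}$ ($w = \sqrt{\left(-468 + 54 \left(-230\right) \left(-312\right)\right) - 38372} = \sqrt{\left(-468 + 3875040\right) - 38372} = \sqrt{3874572 - 38372} = \sqrt{3836200} = 10 \sqrt{38362} \approx 1958.6$)
$u = \frac{467500}{175189} + \frac{52796 \sqrt{38362}}{95905}$ ($u = \frac{211184}{10 \sqrt{38362}} - \frac{467500}{-175386 + 197} = 211184 \frac{\sqrt{38362}}{383620} - \frac{467500}{-175189} = \frac{52796 \sqrt{38362}}{95905} - - \frac{467500}{175189} = \frac{52796 \sqrt{38362}}{95905} + \frac{467500}{175189} = \frac{467500}{175189} + \frac{52796 \sqrt{38362}}{95905} \approx 110.49$)
$\frac{1}{u} = \frac{1}{\frac{467500}{175189} + \frac{52796 \sqrt{38362}}{95905}}$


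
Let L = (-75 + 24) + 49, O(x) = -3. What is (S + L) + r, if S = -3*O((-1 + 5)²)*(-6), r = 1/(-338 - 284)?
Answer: -34833/622 ≈ -56.002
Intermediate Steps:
r = -1/622 (r = 1/(-622) = -1/622 ≈ -0.0016077)
L = -2 (L = -51 + 49 = -2)
S = -54 (S = -3*(-3)*(-6) = 9*(-6) = -54)
(S + L) + r = (-54 - 2) - 1/622 = -56 - 1/622 = -34833/622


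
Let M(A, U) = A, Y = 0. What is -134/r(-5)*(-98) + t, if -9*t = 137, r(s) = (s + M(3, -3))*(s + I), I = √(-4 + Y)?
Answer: 291497/261 + 13132*I/29 ≈ 1116.8 + 452.83*I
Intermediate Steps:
I = 2*I (I = √(-4 + 0) = √(-4) = 2*I ≈ 2.0*I)
r(s) = (3 + s)*(s + 2*I) (r(s) = (s + 3)*(s + 2*I) = (3 + s)*(s + 2*I))
t = -137/9 (t = -⅑*137 = -137/9 ≈ -15.222)
-134/r(-5)*(-98) + t = -134/((-5)² + 6*I - 5*(3 + 2*I))*(-98) - 137/9 = -134/(25 + 6*I + (-15 - 10*I))*(-98) - 137/9 = -134*(10 + 4*I)/116*(-98) - 137/9 = -67*(10 + 4*I)/58*(-98) - 137/9 = 3283*(10 + 4*I)/29 - 137/9 = -137/9 + 3283*(10 + 4*I)/29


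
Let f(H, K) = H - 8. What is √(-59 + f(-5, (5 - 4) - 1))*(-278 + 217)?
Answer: -366*I*√2 ≈ -517.6*I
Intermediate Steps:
f(H, K) = -8 + H
√(-59 + f(-5, (5 - 4) - 1))*(-278 + 217) = √(-59 + (-8 - 5))*(-278 + 217) = √(-59 - 13)*(-61) = √(-72)*(-61) = (6*I*√2)*(-61) = -366*I*√2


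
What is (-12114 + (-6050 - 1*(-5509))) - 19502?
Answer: -32157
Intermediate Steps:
(-12114 + (-6050 - 1*(-5509))) - 19502 = (-12114 + (-6050 + 5509)) - 19502 = (-12114 - 541) - 19502 = -12655 - 19502 = -32157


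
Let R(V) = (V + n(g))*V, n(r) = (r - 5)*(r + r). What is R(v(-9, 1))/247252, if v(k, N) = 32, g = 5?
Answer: 256/61813 ≈ 0.0041415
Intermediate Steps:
n(r) = 2*r*(-5 + r) (n(r) = (-5 + r)*(2*r) = 2*r*(-5 + r))
R(V) = V**2 (R(V) = (V + 2*5*(-5 + 5))*V = (V + 2*5*0)*V = (V + 0)*V = V*V = V**2)
R(v(-9, 1))/247252 = 32**2/247252 = 1024*(1/247252) = 256/61813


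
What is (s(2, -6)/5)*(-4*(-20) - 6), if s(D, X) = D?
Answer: 148/5 ≈ 29.600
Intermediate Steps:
(s(2, -6)/5)*(-4*(-20) - 6) = (2/5)*(-4*(-20) - 6) = (2*(⅕))*(80 - 6) = (⅖)*74 = 148/5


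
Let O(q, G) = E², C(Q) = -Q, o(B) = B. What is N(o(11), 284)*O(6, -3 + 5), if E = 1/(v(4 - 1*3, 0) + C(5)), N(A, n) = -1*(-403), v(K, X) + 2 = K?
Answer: 403/36 ≈ 11.194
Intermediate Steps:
v(K, X) = -2 + K
N(A, n) = 403
E = -⅙ (E = 1/((-2 + (4 - 1*3)) - 1*5) = 1/((-2 + (4 - 3)) - 5) = 1/((-2 + 1) - 5) = 1/(-1 - 5) = 1/(-6) = -⅙ ≈ -0.16667)
O(q, G) = 1/36 (O(q, G) = (-⅙)² = 1/36)
N(o(11), 284)*O(6, -3 + 5) = 403*(1/36) = 403/36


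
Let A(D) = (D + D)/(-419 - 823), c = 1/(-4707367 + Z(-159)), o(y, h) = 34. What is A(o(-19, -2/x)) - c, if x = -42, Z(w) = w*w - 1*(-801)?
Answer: -159163069/2907077985 ≈ -0.054750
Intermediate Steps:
Z(w) = 801 + w² (Z(w) = w² + 801 = 801 + w²)
c = -1/4681285 (c = 1/(-4707367 + (801 + (-159)²)) = 1/(-4707367 + (801 + 25281)) = 1/(-4707367 + 26082) = 1/(-4681285) = -1/4681285 ≈ -2.1362e-7)
A(D) = -D/621 (A(D) = (2*D)/(-1242) = (2*D)*(-1/1242) = -D/621)
A(o(-19, -2/x)) - c = -1/621*34 - 1*(-1/4681285) = -34/621 + 1/4681285 = -159163069/2907077985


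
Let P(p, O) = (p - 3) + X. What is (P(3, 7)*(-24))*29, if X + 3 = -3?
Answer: 4176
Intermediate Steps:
X = -6 (X = -3 - 3 = -6)
P(p, O) = -9 + p (P(p, O) = (p - 3) - 6 = (-3 + p) - 6 = -9 + p)
(P(3, 7)*(-24))*29 = ((-9 + 3)*(-24))*29 = -6*(-24)*29 = 144*29 = 4176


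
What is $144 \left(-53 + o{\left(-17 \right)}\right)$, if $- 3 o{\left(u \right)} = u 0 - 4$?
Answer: $-7440$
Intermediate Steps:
$o{\left(u \right)} = \frac{4}{3}$ ($o{\left(u \right)} = - \frac{u 0 - 4}{3} = - \frac{0 - 4}{3} = \left(- \frac{1}{3}\right) \left(-4\right) = \frac{4}{3}$)
$144 \left(-53 + o{\left(-17 \right)}\right) = 144 \left(-53 + \frac{4}{3}\right) = 144 \left(- \frac{155}{3}\right) = -7440$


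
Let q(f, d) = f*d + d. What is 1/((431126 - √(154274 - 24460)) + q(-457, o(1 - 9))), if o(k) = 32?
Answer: 208267/86750221671 + √129814/173500443342 ≈ 2.4028e-6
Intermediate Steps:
q(f, d) = d + d*f (q(f, d) = d*f + d = d + d*f)
1/((431126 - √(154274 - 24460)) + q(-457, o(1 - 9))) = 1/((431126 - √(154274 - 24460)) + 32*(1 - 457)) = 1/((431126 - √129814) + 32*(-456)) = 1/((431126 - √129814) - 14592) = 1/(416534 - √129814)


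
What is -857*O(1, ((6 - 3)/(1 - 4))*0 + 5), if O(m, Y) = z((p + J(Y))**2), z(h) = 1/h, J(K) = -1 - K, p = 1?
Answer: -857/25 ≈ -34.280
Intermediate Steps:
O(m, Y) = Y**(-2) (O(m, Y) = 1/((1 + (-1 - Y))**2) = 1/((-Y)**2) = 1/(Y**2) = Y**(-2))
-857*O(1, ((6 - 3)/(1 - 4))*0 + 5) = -857/(((6 - 3)/(1 - 4))*0 + 5)**2 = -857/((3/(-3))*0 + 5)**2 = -857/((3*(-1/3))*0 + 5)**2 = -857/(-1*0 + 5)**2 = -857/(0 + 5)**2 = -857/5**2 = -857*1/25 = -857/25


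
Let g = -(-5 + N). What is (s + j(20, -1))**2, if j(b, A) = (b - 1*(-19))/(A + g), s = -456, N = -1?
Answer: 5022081/25 ≈ 2.0088e+5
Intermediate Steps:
g = 6 (g = -(-5 - 1) = -1*(-6) = 6)
j(b, A) = (19 + b)/(6 + A) (j(b, A) = (b - 1*(-19))/(A + 6) = (b + 19)/(6 + A) = (19 + b)/(6 + A))
(s + j(20, -1))**2 = (-456 + (19 + 20)/(6 - 1))**2 = (-456 + 39/5)**2 = (-2241/5)**2 = 5022081/25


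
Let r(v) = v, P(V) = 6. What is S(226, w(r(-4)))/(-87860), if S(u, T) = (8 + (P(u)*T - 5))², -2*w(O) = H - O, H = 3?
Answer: -81/21965 ≈ -0.0036877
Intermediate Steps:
w(O) = -3/2 + O/2 (w(O) = -(3 - O)/2 = -3/2 + O/2)
S(u, T) = (3 + 6*T)² (S(u, T) = (8 + (6*T - 5))² = (8 + (-5 + 6*T))² = (3 + 6*T)²)
S(226, w(r(-4)))/(-87860) = (9*(1 + 2*(-3/2 + (½)*(-4)))²)/(-87860) = (9*(1 + 2*(-3/2 - 2))²)*(-1/87860) = (9*(1 + 2*(-7/2))²)*(-1/87860) = (9*(1 - 7)²)*(-1/87860) = (9*(-6)²)*(-1/87860) = (9*36)*(-1/87860) = 324*(-1/87860) = -81/21965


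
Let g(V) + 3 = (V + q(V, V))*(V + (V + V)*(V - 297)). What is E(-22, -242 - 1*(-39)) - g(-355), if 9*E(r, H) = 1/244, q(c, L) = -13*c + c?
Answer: -3966670643111/2196 ≈ -1.8063e+9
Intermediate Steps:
q(c, L) = -12*c
E(r, H) = 1/2196 (E(r, H) = (1/9)/244 = (1/9)*(1/244) = 1/2196)
g(V) = -3 - 11*V*(V + 2*V*(-297 + V)) (g(V) = -3 + (V - 12*V)*(V + (V + V)*(V - 297)) = -3 + (-11*V)*(V + (2*V)*(-297 + V)) = -3 + (-11*V)*(V + 2*V*(-297 + V)) = -3 - 11*V*(V + 2*V*(-297 + V)))
E(-22, -242 - 1*(-39)) - g(-355) = 1/2196 - (-3 - 22*(-355)**3 + 6523*(-355)**2) = 1/2196 - (-3 - 22*(-44738875) + 6523*126025) = 1/2196 - (-3 + 984255250 + 822061075) = 1/2196 - 1*1806316322 = 1/2196 - 1806316322 = -3966670643111/2196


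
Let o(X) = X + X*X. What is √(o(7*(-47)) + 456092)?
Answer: 2*√141001 ≈ 751.00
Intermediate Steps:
o(X) = X + X²
√(o(7*(-47)) + 456092) = √((7*(-47))*(1 + 7*(-47)) + 456092) = √(-329*(1 - 329) + 456092) = √(-329*(-328) + 456092) = √(107912 + 456092) = √564004 = 2*√141001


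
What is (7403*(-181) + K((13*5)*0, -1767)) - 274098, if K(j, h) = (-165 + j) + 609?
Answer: -1613597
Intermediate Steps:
K(j, h) = 444 + j
(7403*(-181) + K((13*5)*0, -1767)) - 274098 = (7403*(-181) + (444 + (13*5)*0)) - 274098 = (-1339943 + (444 + 65*0)) - 274098 = (-1339943 + (444 + 0)) - 274098 = (-1339943 + 444) - 274098 = -1339499 - 274098 = -1613597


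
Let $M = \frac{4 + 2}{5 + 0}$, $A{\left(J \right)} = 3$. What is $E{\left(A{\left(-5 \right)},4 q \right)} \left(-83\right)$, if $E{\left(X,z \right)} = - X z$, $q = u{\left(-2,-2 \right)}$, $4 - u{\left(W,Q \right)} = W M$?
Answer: $\frac{31872}{5} \approx 6374.4$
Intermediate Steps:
$M = \frac{6}{5} \approx 1.2$
$u{\left(W,Q \right)} = 4 - \frac{6 W}{5}$ ($u{\left(W,Q \right)} = 4 - W \frac{6}{5} = 4 - \frac{6 W}{5}$)
$q = \frac{32}{5}$ ($q = 4 - - \frac{12}{5} = 4 + \frac{12}{5} = \frac{32}{5} \approx 6.4$)
$E{\left(X,z \right)} = - X z$
$E{\left(A{\left(-5 \right)},4 q \right)} \left(-83\right) = \left(-1\right) 3 \cdot 4 \cdot \frac{32}{5} \left(-83\right) = \left(-1\right) 3 \cdot \frac{128}{5} \left(-83\right) = \left(- \frac{384}{5}\right) \left(-83\right) = \frac{31872}{5}$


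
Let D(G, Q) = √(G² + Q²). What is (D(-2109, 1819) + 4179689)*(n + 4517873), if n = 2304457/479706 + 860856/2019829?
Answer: 18296509409385279255695399/968924090274 + 4377481054065333391*√7756642/968924090274 ≈ 1.8896e+13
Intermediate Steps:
n = 5067566866189/968924090274 (n = 2304457*(1/479706) + 860856*(1/2019829) = 2304457/479706 + 860856/2019829 = 5067566866189/968924090274 ≈ 5.2301)
(D(-2109, 1819) + 4179689)*(n + 4517873) = (√((-2109)² + 1819²) + 4179689)*(5067566866189/968924090274 + 4517873) = (√(4447881 + 3308761) + 4179689)*(4377481054065333391/968924090274) = (√7756642 + 4179689)*(4377481054065333391/968924090274) = (4179689 + √7756642)*(4377481054065333391/968924090274) = 18296509409385279255695399/968924090274 + 4377481054065333391*√7756642/968924090274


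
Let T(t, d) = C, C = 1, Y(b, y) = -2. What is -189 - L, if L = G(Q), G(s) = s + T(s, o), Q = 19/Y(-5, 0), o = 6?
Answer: -361/2 ≈ -180.50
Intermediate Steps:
T(t, d) = 1
Q = -19/2 (Q = 19/(-2) = 19*(-½) = -19/2 ≈ -9.5000)
G(s) = 1 + s (G(s) = s + 1 = 1 + s)
L = -17/2 (L = 1 - 19/2 = -17/2 ≈ -8.5000)
-189 - L = -189 - 1*(-17/2) = -189 + 17/2 = -361/2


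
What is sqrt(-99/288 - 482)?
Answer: 21*I*sqrt(70)/8 ≈ 21.962*I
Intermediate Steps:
sqrt(-99/288 - 482) = sqrt(-99*1/288 - 482) = sqrt(-11/32 - 482) = sqrt(-15435/32) = 21*I*sqrt(70)/8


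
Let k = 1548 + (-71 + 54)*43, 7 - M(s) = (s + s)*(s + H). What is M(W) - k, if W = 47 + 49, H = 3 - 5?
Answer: -18858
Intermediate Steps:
H = -2
W = 96
M(s) = 7 - 2*s*(-2 + s) (M(s) = 7 - (s + s)*(s - 2) = 7 - 2*s*(-2 + s))
k = 817 (k = 1548 - 17*43 = 1548 - 731 = 817)
M(W) - k = (7 - 2*96² + 4*96) - 1*817 = (7 - 2*9216 + 384) - 817 = (7 - 18432 + 384) - 817 = -18041 - 817 = -18858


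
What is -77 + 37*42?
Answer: 1477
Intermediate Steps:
-77 + 37*42 = -77 + 1554 = 1477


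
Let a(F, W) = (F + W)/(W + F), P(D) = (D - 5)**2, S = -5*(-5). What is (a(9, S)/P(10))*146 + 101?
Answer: 2671/25 ≈ 106.84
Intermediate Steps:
S = 25
P(D) = (-5 + D)**2
a(F, W) = 1 (a(F, W) = (F + W)/(F + W) = 1)
(a(9, S)/P(10))*146 + 101 = (1/(-5 + 10)**2)*146 + 101 = (1/5**2)*146 + 101 = (1/25)*146 + 101 = 146/25 + 101 = 2671/25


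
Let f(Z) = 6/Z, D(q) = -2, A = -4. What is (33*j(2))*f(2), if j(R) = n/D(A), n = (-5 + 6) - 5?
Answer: 198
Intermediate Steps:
n = -4 (n = 1 - 5 = -4)
j(R) = 2 (j(R) = -4/(-2) = -4*(-½) = 2)
(33*j(2))*f(2) = (33*2)*(6/2) = 66*(6*(½)) = 66*3 = 198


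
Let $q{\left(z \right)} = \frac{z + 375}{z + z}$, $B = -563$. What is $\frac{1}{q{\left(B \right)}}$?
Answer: $\frac{563}{94} \approx 5.9894$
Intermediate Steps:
$q{\left(z \right)} = \frac{375 + z}{2 z}$
$\frac{1}{q{\left(B \right)}} = \frac{1}{\frac{1}{2} \frac{1}{-563} \left(375 - 563\right)} = \frac{1}{\frac{1}{2} \left(- \frac{1}{563}\right) \left(-188\right)} = \frac{1}{\frac{94}{563}} = \frac{563}{94}$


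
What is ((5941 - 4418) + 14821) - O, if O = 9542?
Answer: 6802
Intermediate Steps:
((5941 - 4418) + 14821) - O = ((5941 - 4418) + 14821) - 1*9542 = (1523 + 14821) - 9542 = 16344 - 9542 = 6802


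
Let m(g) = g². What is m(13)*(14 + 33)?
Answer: 7943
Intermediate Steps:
m(13)*(14 + 33) = 13²*(14 + 33) = 169*47 = 7943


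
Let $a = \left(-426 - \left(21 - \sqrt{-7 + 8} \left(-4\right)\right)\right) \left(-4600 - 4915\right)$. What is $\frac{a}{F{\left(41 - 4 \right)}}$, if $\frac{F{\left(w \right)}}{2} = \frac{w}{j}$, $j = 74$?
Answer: $4291265$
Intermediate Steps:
$F{\left(w \right)} = \frac{w}{37}$ ($F{\left(w \right)} = 2 \frac{w}{74} = \frac{w}{37}$)
$a = 4291265$ ($a = \left(-426 - \left(21 - \sqrt{1} \left(-4\right)\right)\right) \left(-9515\right) = \left(-426 + \left(1 \left(-4\right) - 21\right)\right) \left(-9515\right) = \left(-426 - 25\right) \left(-9515\right) = \left(-451\right) \left(-9515\right) = 4291265$)
$\frac{a}{F{\left(41 - 4 \right)}} = \frac{4291265}{\frac{1}{37} \left(41 - 4\right)} = \frac{4291265}{\frac{1}{37} \cdot 37} = \frac{4291265}{1} = 4291265 \cdot 1 = 4291265$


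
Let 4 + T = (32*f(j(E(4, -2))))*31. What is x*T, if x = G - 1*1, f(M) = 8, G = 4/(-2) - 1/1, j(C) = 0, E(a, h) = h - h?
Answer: -31728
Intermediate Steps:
E(a, h) = 0
G = -3 (G = 4*(-1/2) - 1*1 = -2 - 1 = -3)
T = 7932 (T = -4 + (32*8)*31 = -4 + 256*31 = -4 + 7936 = 7932)
x = -4 (x = -3 - 1*1 = -3 - 1 = -4)
x*T = -4*7932 = -31728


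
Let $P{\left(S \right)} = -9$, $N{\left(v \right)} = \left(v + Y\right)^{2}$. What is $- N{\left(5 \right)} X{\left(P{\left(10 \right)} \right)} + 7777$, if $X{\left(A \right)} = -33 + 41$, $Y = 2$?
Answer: $7385$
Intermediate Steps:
$N{\left(v \right)} = \left(2 + v\right)^{2}$ ($N{\left(v \right)} = \left(v + 2\right)^{2} = \left(2 + v\right)^{2}$)
$X{\left(A \right)} = 8$
$- N{\left(5 \right)} X{\left(P{\left(10 \right)} \right)} + 7777 = - \left(2 + 5\right)^{2} \cdot 8 + 7777 = - 7^{2} \cdot 8 + 7777 = \left(-1\right) 49 \cdot 8 + 7777 = \left(-49\right) 8 + 7777 = -392 + 7777 = 7385$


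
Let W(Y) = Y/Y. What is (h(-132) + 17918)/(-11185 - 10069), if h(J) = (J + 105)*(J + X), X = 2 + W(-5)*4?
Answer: -10660/10627 ≈ -1.0031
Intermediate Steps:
W(Y) = 1
X = 6 (X = 2 + 1*4 = 2 + 4 = 6)
h(J) = (6 + J)*(105 + J) (h(J) = (J + 105)*(J + 6) = (105 + J)*(6 + J) = (6 + J)*(105 + J))
(h(-132) + 17918)/(-11185 - 10069) = ((630 + (-132)² + 111*(-132)) + 17918)/(-11185 - 10069) = ((630 + 17424 - 14652) + 17918)/(-21254) = (3402 + 17918)*(-1/21254) = 21320*(-1/21254) = -10660/10627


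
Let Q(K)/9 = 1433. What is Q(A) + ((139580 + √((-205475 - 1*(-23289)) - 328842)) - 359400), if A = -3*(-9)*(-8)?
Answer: -206923 + 2*I*√127757 ≈ -2.0692e+5 + 714.86*I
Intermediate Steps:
A = -216 (A = 27*(-8) = -216)
Q(K) = 12897 (Q(K) = 9*1433 = 12897)
Q(A) + ((139580 + √((-205475 - 1*(-23289)) - 328842)) - 359400) = 12897 + ((139580 + √((-205475 - 1*(-23289)) - 328842)) - 359400) = 12897 + ((139580 + √((-205475 + 23289) - 328842)) - 359400) = 12897 + ((139580 + √(-182186 - 328842)) - 359400) = 12897 + ((139580 + √(-511028)) - 359400) = 12897 + ((139580 + 2*I*√127757) - 359400) = 12897 + (-219820 + 2*I*√127757) = -206923 + 2*I*√127757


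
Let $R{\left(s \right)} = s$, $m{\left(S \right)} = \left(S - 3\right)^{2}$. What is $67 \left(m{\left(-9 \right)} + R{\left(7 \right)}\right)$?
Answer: $10117$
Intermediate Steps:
$m{\left(S \right)} = \left(-3 + S\right)^{2}$
$67 \left(m{\left(-9 \right)} + R{\left(7 \right)}\right) = 67 \left(\left(-3 - 9\right)^{2} + 7\right) = 67 \left(\left(-12\right)^{2} + 7\right) = 67 \left(144 + 7\right) = 67 \cdot 151 = 10117$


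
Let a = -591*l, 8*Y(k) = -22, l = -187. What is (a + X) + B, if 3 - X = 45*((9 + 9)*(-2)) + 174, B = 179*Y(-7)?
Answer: 445895/4 ≈ 1.1147e+5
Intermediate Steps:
Y(k) = -11/4 (Y(k) = (1/8)*(-22) = -11/4)
a = 110517 (a = -591*(-187) = 110517)
B = -1969/4 (B = 179*(-11/4) = -1969/4 ≈ -492.25)
X = 1449 (X = 3 - (45*((9 + 9)*(-2)) + 174) = 3 - (45*(18*(-2)) + 174) = 3 - (45*(-36) + 174) = 3 - (-1620 + 174) = 3 - 1*(-1446) = 3 + 1446 = 1449)
(a + X) + B = (110517 + 1449) - 1969/4 = 111966 - 1969/4 = 445895/4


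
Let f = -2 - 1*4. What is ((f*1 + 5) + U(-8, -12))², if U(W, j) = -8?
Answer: 81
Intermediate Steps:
f = -6 (f = -2 - 4 = -6)
((f*1 + 5) + U(-8, -12))² = ((-6*1 + 5) - 8)² = ((-6 + 5) - 8)² = (-1 - 8)² = (-9)² = 81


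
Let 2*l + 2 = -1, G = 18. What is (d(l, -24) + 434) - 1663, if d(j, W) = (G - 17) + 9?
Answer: -1219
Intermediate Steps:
l = -3/2 (l = -1 + (1/2)*(-1) = -1 - 1/2 = -3/2 ≈ -1.5000)
d(j, W) = 10 (d(j, W) = (18 - 17) + 9 = 1 + 9 = 10)
(d(l, -24) + 434) - 1663 = (10 + 434) - 1663 = 444 - 1663 = -1219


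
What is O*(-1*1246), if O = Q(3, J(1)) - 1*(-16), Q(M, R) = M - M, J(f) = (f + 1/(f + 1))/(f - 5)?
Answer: -19936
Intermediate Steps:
J(f) = (f + 1/(1 + f))/(-5 + f)
Q(M, R) = 0
O = 16 (O = 0 - 1*(-16) = 0 + 16 = 16)
O*(-1*1246) = 16*(-1*1246) = 16*(-1246) = -19936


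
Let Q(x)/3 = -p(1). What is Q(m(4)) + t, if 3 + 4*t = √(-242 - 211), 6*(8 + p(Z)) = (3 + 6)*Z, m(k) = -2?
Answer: 75/4 + I*√453/4 ≈ 18.75 + 5.3209*I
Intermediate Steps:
p(Z) = -8 + 3*Z/2 (p(Z) = -8 + ((3 + 6)*Z)/6 = -8 + (9*Z)/6 = -8 + 3*Z/2)
Q(x) = 39/2 (Q(x) = 3*(-(-8 + (3/2)*1)) = 3*(-(-8 + 3/2)) = 3*(-1*(-13/2)) = 3*(13/2) = 39/2)
t = -¾ + I*√453/4 (t = -¾ + √(-242 - 211)/4 = -¾ + √(-453)/4 = -¾ + (I*√453)/4 = -¾ + I*√453/4 ≈ -0.75 + 5.3209*I)
Q(m(4)) + t = 39/2 + (-¾ + I*√453/4) = 75/4 + I*√453/4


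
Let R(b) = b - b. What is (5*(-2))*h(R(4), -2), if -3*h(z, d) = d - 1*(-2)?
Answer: 0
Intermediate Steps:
R(b) = 0
h(z, d) = -⅔ - d/3 (h(z, d) = -(d - 1*(-2))/3 = -(d + 2)/3 = -(2 + d)/3 = -⅔ - d/3)
(5*(-2))*h(R(4), -2) = (5*(-2))*(-⅔ - ⅓*(-2)) = -10*(-⅔ + ⅔) = -10*0 = 0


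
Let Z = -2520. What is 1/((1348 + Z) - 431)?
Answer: -1/1603 ≈ -0.00062383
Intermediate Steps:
1/((1348 + Z) - 431) = 1/((1348 - 2520) - 431) = 1/(-1172 - 431) = 1/(-1603) = -1/1603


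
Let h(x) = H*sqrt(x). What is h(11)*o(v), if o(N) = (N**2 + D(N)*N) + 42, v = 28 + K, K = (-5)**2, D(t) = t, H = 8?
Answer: 45280*sqrt(11) ≈ 1.5018e+5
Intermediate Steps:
K = 25
h(x) = 8*sqrt(x)
v = 53 (v = 28 + 25 = 53)
o(N) = 42 + 2*N**2 (o(N) = (N**2 + N*N) + 42 = (N**2 + N**2) + 42 = 2*N**2 + 42 = 42 + 2*N**2)
h(11)*o(v) = (8*sqrt(11))*(42 + 2*53**2) = (8*sqrt(11))*(42 + 2*2809) = (8*sqrt(11))*(42 + 5618) = (8*sqrt(11))*5660 = 45280*sqrt(11)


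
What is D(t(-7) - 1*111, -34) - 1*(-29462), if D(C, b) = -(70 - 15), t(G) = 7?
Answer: 29407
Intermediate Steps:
D(C, b) = -55 (D(C, b) = -1*55 = -55)
D(t(-7) - 1*111, -34) - 1*(-29462) = -55 - 1*(-29462) = -55 + 29462 = 29407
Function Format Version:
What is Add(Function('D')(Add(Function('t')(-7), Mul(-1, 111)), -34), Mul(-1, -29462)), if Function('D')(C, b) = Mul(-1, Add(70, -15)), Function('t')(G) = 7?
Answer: 29407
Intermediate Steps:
Function('D')(C, b) = -55 (Function('D')(C, b) = Mul(-1, 55) = -55)
Add(Function('D')(Add(Function('t')(-7), Mul(-1, 111)), -34), Mul(-1, -29462)) = Add(-55, Mul(-1, -29462)) = Add(-55, 29462) = 29407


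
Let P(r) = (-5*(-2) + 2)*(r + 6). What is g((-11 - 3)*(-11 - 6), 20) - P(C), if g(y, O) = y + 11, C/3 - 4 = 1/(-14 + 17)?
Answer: 21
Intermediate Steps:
C = 13 (C = 12 + 3/(-14 + 17) = 12 + 3/3 = 12 + 3*(⅓) = 12 + 1 = 13)
P(r) = 72 + 12*r (P(r) = (10 + 2)*(6 + r) = 12*(6 + r) = 72 + 12*r)
g(y, O) = 11 + y
g((-11 - 3)*(-11 - 6), 20) - P(C) = (11 + (-11 - 3)*(-11 - 6)) - (72 + 12*13) = (11 - 14*(-17)) - (72 + 156) = (11 + 238) - 1*228 = 249 - 228 = 21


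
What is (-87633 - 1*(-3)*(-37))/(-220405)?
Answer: 87744/220405 ≈ 0.39810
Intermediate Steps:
(-87633 - 1*(-3)*(-37))/(-220405) = (-87633 + 3*(-37))*(-1/220405) = (-87633 - 111)*(-1/220405) = -87744*(-1/220405) = 87744/220405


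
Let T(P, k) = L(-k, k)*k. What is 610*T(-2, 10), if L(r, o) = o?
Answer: 61000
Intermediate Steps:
T(P, k) = k² (T(P, k) = k*k = k²)
610*T(-2, 10) = 610*10² = 610*100 = 61000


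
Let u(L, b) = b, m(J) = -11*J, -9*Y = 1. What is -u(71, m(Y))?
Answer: -11/9 ≈ -1.2222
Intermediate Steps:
Y = -⅑ (Y = -⅑*1 = -⅑ ≈ -0.11111)
-u(71, m(Y)) = -(-11)*(-1)/9 = -1*11/9 = -11/9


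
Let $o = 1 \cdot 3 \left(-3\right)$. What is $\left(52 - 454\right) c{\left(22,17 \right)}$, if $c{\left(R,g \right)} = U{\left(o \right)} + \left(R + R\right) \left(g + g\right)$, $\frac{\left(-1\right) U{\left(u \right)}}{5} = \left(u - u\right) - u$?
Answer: $-583302$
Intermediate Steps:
$o = -9$ ($o = 3 \left(-3\right) = -9$)
$U{\left(u \right)} = 5 u$ ($U{\left(u \right)} = - 5 \left(\left(u - u\right) - u\right) = - 5 \left(0 - u\right) = - 5 \left(- u\right) = 5 u$)
$c{\left(R,g \right)} = -45 + 4 R g$ ($c{\left(R,g \right)} = 5 \left(-9\right) + \left(R + R\right) \left(g + g\right) = -45 + 2 R 2 g = -45 + 4 R g$)
$\left(52 - 454\right) c{\left(22,17 \right)} = \left(52 - 454\right) \left(-45 + 4 \cdot 22 \cdot 17\right) = - 402 \left(-45 + 1496\right) = \left(-402\right) 1451 = -583302$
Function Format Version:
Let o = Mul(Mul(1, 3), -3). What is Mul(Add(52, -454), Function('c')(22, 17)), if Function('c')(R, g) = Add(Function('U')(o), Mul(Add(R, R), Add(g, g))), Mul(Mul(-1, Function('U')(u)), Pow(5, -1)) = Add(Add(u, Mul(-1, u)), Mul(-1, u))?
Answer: -583302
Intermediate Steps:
o = -9 (o = Mul(3, -3) = -9)
Function('U')(u) = Mul(5, u) (Function('U')(u) = Mul(-5, Add(Add(u, Mul(-1, u)), Mul(-1, u))) = Mul(-5, Add(0, Mul(-1, u))) = Mul(-5, Mul(-1, u)) = Mul(5, u))
Function('c')(R, g) = Add(-45, Mul(4, R, g)) (Function('c')(R, g) = Add(Mul(5, -9), Mul(Add(R, R), Add(g, g))) = Add(-45, Mul(Mul(2, R), Mul(2, g))) = Add(-45, Mul(4, R, g)))
Mul(Add(52, -454), Function('c')(22, 17)) = Mul(Add(52, -454), Add(-45, Mul(4, 22, 17))) = Mul(-402, Add(-45, 1496)) = Mul(-402, 1451) = -583302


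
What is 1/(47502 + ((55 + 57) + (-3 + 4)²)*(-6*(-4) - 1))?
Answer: 1/50101 ≈ 1.9960e-5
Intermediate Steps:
1/(47502 + ((55 + 57) + (-3 + 4)²)*(-6*(-4) - 1)) = 1/(47502 + (112 + 1²)*(24 - 1)) = 1/(47502 + (112 + 1)*23) = 1/(47502 + 113*23) = 1/(47502 + 2599) = 1/50101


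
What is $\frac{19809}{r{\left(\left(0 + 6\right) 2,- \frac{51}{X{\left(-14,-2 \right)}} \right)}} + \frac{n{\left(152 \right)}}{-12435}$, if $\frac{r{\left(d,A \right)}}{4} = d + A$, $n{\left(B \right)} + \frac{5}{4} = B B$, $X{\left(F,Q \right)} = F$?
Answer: $\frac{1142770267}{3631020} \approx 314.72$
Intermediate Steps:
$n{\left(B \right)} = - \frac{5}{4} + B^{2}$ ($n{\left(B \right)} = - \frac{5}{4} + B B = - \frac{5}{4} + B^{2}$)
$r{\left(d,A \right)} = 4 A + 4 d$ ($r{\left(d,A \right)} = 4 \left(d + A\right) = 4 \left(A + d\right) = 4 A + 4 d$)
$\frac{19809}{r{\left(\left(0 + 6\right) 2,- \frac{51}{X{\left(-14,-2 \right)}} \right)}} + \frac{n{\left(152 \right)}}{-12435} = \frac{19809}{4 \left(- \frac{51}{-14}\right) + 4 \left(0 + 6\right) 2} + \frac{- \frac{5}{4} + 152^{2}}{-12435} = \frac{19809}{4 \left(\left(-51\right) \left(- \frac{1}{14}\right)\right) + 4 \cdot 6 \cdot 2} + \left(- \frac{5}{4} + 23104\right) \left(- \frac{1}{12435}\right) = \frac{19809}{4 \cdot \frac{51}{14} + 4 \cdot 12} + \frac{92411}{4} \left(- \frac{1}{12435}\right) = \frac{19809}{\frac{102}{7} + 48} - \frac{92411}{49740} = \frac{19809}{\frac{438}{7}} - \frac{92411}{49740} = 19809 \cdot \frac{7}{438} - \frac{92411}{49740} = \frac{46221}{146} - \frac{92411}{49740} = \frac{1142770267}{3631020}$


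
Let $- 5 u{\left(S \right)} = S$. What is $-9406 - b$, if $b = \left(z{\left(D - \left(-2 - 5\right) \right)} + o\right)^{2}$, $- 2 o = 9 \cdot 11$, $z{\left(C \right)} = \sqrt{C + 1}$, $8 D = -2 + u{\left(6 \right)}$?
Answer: $- \frac{237277}{20} + \frac{99 \sqrt{190}}{5} \approx -11591.0$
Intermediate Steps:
$u{\left(S \right)} = - \frac{S}{5}$
$D = - \frac{2}{5}$ ($D = \frac{-2 - \frac{6}{5}}{8} = \frac{1}{8} \left(- \frac{16}{5}\right) = - \frac{2}{5} \approx -0.4$)
$z{\left(C \right)} = \sqrt{1 + C}$
$o = - \frac{99}{2}$ ($o = - \frac{9 \cdot 11}{2} = \left(- \frac{1}{2}\right) 99 = - \frac{99}{2} \approx -49.5$)
$b = \left(- \frac{99}{2} + \frac{\sqrt{190}}{5}\right)^{2}$ ($b = \left(\sqrt{1 - \left(- \frac{8}{5} - 5\right)} - \frac{99}{2}\right)^{2} = \left(\sqrt{1 - - \frac{33}{5}} - \frac{99}{2}\right)^{2} = \left(\sqrt{1 + \left(- \frac{2}{5} + 7\right)} - \frac{99}{2}\right)^{2} = \left(\sqrt{1 + \frac{33}{5}} - \frac{99}{2}\right)^{2} = \left(\sqrt{\frac{38}{5}} - \frac{99}{2}\right)^{2} = \left(\frac{\sqrt{190}}{5} - \frac{99}{2}\right)^{2} = \left(- \frac{99}{2} + \frac{\sqrt{190}}{5}\right)^{2} \approx 2184.9$)
$-9406 - b = -9406 - \left(\frac{49157}{20} - \frac{99 \sqrt{190}}{5}\right) = - \frac{237277}{20} + \frac{99 \sqrt{190}}{5}$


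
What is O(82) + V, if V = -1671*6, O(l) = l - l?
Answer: -10026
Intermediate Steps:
O(l) = 0
V = -10026
O(82) + V = 0 - 10026 = -10026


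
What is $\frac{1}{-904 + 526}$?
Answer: $- \frac{1}{378} \approx -0.0026455$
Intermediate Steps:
$\frac{1}{-904 + 526} = \frac{1}{-378} = - \frac{1}{378}$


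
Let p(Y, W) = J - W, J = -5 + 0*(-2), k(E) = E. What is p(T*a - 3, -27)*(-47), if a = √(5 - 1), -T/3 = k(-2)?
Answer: -1034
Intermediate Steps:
T = 6 (T = -3*(-2) = 6)
a = 2 (a = √4 = 2)
J = -5 (J = -5 + 0 = -5)
p(Y, W) = -5 - W
p(T*a - 3, -27)*(-47) = (-5 - 1*(-27))*(-47) = (-5 + 27)*(-47) = 22*(-47) = -1034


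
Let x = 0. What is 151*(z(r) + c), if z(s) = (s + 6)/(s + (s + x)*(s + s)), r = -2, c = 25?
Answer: 11627/3 ≈ 3875.7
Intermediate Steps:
z(s) = (6 + s)/(s + 2*s²) (z(s) = (s + 6)/(s + (s + 0)*(s + s)) = (6 + s)/(s + s*(2*s)) = (6 + s)/(s + 2*s²))
151*(z(r) + c) = 151*((6 - 2)/((-2)*(1 + 2*(-2))) + 25) = 151*(-½*4/(1 - 4) + 25) = 151*(-½*4/(-3) + 25) = 151*(-½*(-⅓)*4 + 25) = 151*(⅔ + 25) = 151*(77/3) = 11627/3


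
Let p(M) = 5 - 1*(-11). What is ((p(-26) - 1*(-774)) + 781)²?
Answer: 2468041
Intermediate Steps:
p(M) = 16 (p(M) = 5 + 11 = 16)
((p(-26) - 1*(-774)) + 781)² = ((16 - 1*(-774)) + 781)² = ((16 + 774) + 781)² = (790 + 781)² = 1571² = 2468041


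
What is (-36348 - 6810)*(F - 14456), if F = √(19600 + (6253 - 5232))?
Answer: 623892048 - 43158*√20621 ≈ 6.1769e+8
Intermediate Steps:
F = √20621 (F = √(19600 + 1021) = √20621 ≈ 143.60)
(-36348 - 6810)*(F - 14456) = (-36348 - 6810)*(√20621 - 14456) = -43158*(-14456 + √20621) = 623892048 - 43158*√20621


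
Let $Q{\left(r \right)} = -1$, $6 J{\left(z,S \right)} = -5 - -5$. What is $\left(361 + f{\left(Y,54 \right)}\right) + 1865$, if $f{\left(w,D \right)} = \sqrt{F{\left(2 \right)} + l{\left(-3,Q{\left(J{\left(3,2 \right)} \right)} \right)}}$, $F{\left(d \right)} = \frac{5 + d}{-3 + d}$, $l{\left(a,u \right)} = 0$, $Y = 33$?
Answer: $2226 + i \sqrt{7} \approx 2226.0 + 2.6458 i$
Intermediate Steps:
$J{\left(z,S \right)} = 0$ ($J{\left(z,S \right)} = \frac{-5 - -5}{6} = \frac{-5 + 5}{6} = \frac{1}{6} \cdot 0 = 0$)
$F{\left(d \right)} = \frac{5 + d}{-3 + d}$
$f{\left(w,D \right)} = i \sqrt{7}$ ($f{\left(w,D \right)} = \sqrt{\frac{5 + 2}{-3 + 2} + 0} = \sqrt{\frac{1}{-1} \cdot 7 + 0} = \sqrt{\left(-1\right) 7 + 0} = \sqrt{-7 + 0} = \sqrt{-7} = i \sqrt{7}$)
$\left(361 + f{\left(Y,54 \right)}\right) + 1865 = \left(361 + i \sqrt{7}\right) + 1865 = 2226 + i \sqrt{7}$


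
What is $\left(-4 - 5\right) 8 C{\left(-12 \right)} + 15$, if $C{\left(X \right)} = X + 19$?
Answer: $-489$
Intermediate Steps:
$C{\left(X \right)} = 19 + X$
$\left(-4 - 5\right) 8 C{\left(-12 \right)} + 15 = \left(-4 - 5\right) 8 \left(19 - 12\right) + 15 = \left(-9\right) 8 \cdot 7 + 15 = \left(-72\right) 7 + 15 = -504 + 15 = -489$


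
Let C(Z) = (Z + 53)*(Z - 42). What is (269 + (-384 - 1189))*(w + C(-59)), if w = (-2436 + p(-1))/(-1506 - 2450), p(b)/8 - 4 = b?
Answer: -782317848/989 ≈ -7.9102e+5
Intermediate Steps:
C(Z) = (-42 + Z)*(53 + Z) (C(Z) = (53 + Z)*(-42 + Z) = (-42 + Z)*(53 + Z))
p(b) = 32 + 8*b
w = 603/989 (w = (-2436 + (32 + 8*(-1)))/(-1506 - 2450) = (-2436 + (32 - 8))/(-3956) = (-2436 + 24)*(-1/3956) = -2412*(-1/3956) = 603/989 ≈ 0.60971)
(269 + (-384 - 1189))*(w + C(-59)) = (269 + (-384 - 1189))*(603/989 + (-2226 + (-59)² + 11*(-59))) = (269 - 1573)*(603/989 + (-2226 + 3481 - 649)) = -1304*(603/989 + 606) = -1304*599937/989 = -782317848/989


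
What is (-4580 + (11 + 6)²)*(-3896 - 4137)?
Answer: 34469603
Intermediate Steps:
(-4580 + (11 + 6)²)*(-3896 - 4137) = (-4580 + 17²)*(-8033) = (-4580 + 289)*(-8033) = -4291*(-8033) = 34469603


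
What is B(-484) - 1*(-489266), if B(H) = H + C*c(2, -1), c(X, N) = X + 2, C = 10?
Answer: 488822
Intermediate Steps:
c(X, N) = 2 + X
B(H) = 40 + H (B(H) = H + 10*(2 + 2) = H + 10*4 = H + 40 = 40 + H)
B(-484) - 1*(-489266) = (40 - 484) - 1*(-489266) = -444 + 489266 = 488822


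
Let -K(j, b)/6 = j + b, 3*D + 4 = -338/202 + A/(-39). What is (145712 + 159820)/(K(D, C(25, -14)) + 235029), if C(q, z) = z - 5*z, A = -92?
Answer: 1203490548/924481837 ≈ 1.3018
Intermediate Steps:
C(q, z) = -4*z
D = -13055/11817 (D = -4/3 + (-338/202 - 92/(-39))/3 = -4/3 + (-338*1/202 - 92*(-1/39))/3 = -4/3 + (-169/101 + 92/39)/3 = -4/3 + (⅓)*(2701/3939) = -4/3 + 2701/11817 = -13055/11817 ≈ -1.1048)
K(j, b) = -6*b - 6*j (K(j, b) = -6*(j + b) = -6*(b + j) = -6*b - 6*j)
(145712 + 159820)/(K(D, C(25, -14)) + 235029) = (145712 + 159820)/((-(-24)*(-14) - 6*(-13055/11817)) + 235029) = 305532/((-6*56 + 26110/3939) + 235029) = 305532/((-336 + 26110/3939) + 235029) = 305532/(-1297394/3939 + 235029) = 305532/(924481837/3939) = 305532*(3939/924481837) = 1203490548/924481837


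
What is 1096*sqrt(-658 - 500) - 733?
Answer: -733 + 1096*I*sqrt(1158) ≈ -733.0 + 37296.0*I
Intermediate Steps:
1096*sqrt(-658 - 500) - 733 = 1096*sqrt(-1158) - 733 = 1096*(I*sqrt(1158)) - 733 = 1096*I*sqrt(1158) - 733 = -733 + 1096*I*sqrt(1158)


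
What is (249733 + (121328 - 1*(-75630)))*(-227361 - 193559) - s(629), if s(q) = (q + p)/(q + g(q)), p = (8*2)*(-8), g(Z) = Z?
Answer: -236530639056261/1258 ≈ -1.8802e+11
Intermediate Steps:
p = -128 (p = 16*(-8) = -128)
s(q) = (-128 + q)/(2*q) (s(q) = (q - 128)/(q + q) = (-128 + q)/((2*q)) = (-128 + q)*(1/(2*q)) = (-128 + q)/(2*q))
(249733 + (121328 - 1*(-75630)))*(-227361 - 193559) - s(629) = (249733 + (121328 - 1*(-75630)))*(-227361 - 193559) - (-128 + 629)/(2*629) = (249733 + (121328 + 75630))*(-420920) - 501/(2*629) = (249733 + 196958)*(-420920) - 1*501/1258 = 446691*(-420920) - 501/1258 = -188021175720 - 501/1258 = -236530639056261/1258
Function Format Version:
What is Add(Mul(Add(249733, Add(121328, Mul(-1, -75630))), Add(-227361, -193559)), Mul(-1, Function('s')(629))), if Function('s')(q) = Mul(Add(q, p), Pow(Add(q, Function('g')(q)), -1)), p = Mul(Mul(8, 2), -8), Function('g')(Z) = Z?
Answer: Rational(-236530639056261, 1258) ≈ -1.8802e+11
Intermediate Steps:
p = -128 (p = Mul(16, -8) = -128)
Function('s')(q) = Mul(Rational(1, 2), Pow(q, -1), Add(-128, q)) (Function('s')(q) = Mul(Add(q, -128), Pow(Add(q, q), -1)) = Mul(Add(-128, q), Pow(Mul(2, q), -1)) = Mul(Add(-128, q), Mul(Rational(1, 2), Pow(q, -1))) = Mul(Rational(1, 2), Pow(q, -1), Add(-128, q)))
Add(Mul(Add(249733, Add(121328, Mul(-1, -75630))), Add(-227361, -193559)), Mul(-1, Function('s')(629))) = Add(Mul(Add(249733, Add(121328, Mul(-1, -75630))), Add(-227361, -193559)), Mul(-1, Mul(Rational(1, 2), Pow(629, -1), Add(-128, 629)))) = Add(Mul(Add(249733, Add(121328, 75630)), -420920), Mul(-1, Mul(Rational(1, 2), Rational(1, 629), 501))) = Add(Mul(Add(249733, 196958), -420920), Mul(-1, Rational(501, 1258))) = Add(Mul(446691, -420920), Rational(-501, 1258)) = Add(-188021175720, Rational(-501, 1258)) = Rational(-236530639056261, 1258)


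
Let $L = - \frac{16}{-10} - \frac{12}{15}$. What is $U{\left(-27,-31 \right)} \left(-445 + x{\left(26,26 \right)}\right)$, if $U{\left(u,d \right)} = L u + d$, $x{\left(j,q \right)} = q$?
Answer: $\frac{110197}{5} \approx 22039.0$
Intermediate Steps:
$L = \frac{4}{5}$ ($L = \left(-16\right) \left(- \frac{1}{10}\right) - \frac{4}{5} = \frac{8}{5} - \frac{4}{5} = \frac{4}{5} \approx 0.8$)
$U{\left(u,d \right)} = d + \frac{4 u}{5}$ ($U{\left(u,d \right)} = \frac{4 u}{5} + d = d + \frac{4 u}{5}$)
$U{\left(-27,-31 \right)} \left(-445 + x{\left(26,26 \right)}\right) = \left(-31 + \frac{4}{5} \left(-27\right)\right) \left(-445 + 26\right) = \left(-31 - \frac{108}{5}\right) \left(-419\right) = \left(- \frac{263}{5}\right) \left(-419\right) = \frac{110197}{5}$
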